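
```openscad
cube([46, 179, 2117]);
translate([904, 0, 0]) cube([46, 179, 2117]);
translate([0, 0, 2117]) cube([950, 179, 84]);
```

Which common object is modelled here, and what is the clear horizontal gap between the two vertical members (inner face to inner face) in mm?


A door frame. The clear opening width is 858 mm.

Two 2117 mm tall posts with a header on top — a door frame. The left jamb is 46 mm wide at x = 0; the right jamb starts at x = 904. The clear opening is 904 − 46 = 858 mm.


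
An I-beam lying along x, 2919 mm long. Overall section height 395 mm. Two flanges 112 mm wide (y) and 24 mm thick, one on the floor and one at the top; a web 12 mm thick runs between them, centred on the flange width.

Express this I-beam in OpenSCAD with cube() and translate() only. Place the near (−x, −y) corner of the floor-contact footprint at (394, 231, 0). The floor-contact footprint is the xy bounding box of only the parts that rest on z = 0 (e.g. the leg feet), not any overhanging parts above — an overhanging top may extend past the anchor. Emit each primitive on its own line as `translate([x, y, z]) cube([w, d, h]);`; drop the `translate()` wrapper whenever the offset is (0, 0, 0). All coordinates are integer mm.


translate([394, 231, 0]) cube([2919, 112, 24]);
translate([394, 281, 24]) cube([2919, 12, 347]);
translate([394, 231, 371]) cube([2919, 112, 24]);


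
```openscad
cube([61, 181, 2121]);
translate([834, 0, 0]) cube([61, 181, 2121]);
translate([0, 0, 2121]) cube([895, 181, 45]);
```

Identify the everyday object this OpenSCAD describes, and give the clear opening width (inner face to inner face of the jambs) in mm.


A door frame. The clear opening width is 773 mm.

Two 2121 mm tall posts with a header on top — a door frame. The left jamb is 61 mm wide at x = 0; the right jamb starts at x = 834. The clear opening is 834 − 61 = 773 mm.


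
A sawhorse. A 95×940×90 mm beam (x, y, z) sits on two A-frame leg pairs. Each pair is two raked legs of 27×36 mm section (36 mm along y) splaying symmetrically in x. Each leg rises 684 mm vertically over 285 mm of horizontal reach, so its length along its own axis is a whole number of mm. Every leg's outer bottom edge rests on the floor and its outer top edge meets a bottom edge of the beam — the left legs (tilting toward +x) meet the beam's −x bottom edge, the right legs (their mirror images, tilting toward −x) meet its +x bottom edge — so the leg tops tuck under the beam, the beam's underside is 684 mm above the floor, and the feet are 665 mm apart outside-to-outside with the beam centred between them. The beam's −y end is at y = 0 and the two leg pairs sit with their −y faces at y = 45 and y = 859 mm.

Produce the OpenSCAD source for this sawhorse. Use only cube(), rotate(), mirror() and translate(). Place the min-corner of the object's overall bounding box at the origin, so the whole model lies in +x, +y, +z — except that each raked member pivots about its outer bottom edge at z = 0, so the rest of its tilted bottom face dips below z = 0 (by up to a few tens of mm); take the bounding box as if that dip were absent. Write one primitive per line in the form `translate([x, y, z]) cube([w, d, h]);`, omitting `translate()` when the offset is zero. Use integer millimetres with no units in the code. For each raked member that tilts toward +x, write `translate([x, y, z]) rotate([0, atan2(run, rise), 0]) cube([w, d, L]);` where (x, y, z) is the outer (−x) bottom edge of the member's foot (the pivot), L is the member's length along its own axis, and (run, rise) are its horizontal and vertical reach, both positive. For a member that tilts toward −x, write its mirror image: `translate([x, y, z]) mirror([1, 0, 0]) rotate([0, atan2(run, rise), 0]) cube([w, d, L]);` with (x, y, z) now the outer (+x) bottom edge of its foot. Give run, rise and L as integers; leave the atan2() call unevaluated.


// leg length = √(285² + 684²) = 741
// right-leg outer foot x = 2·285 + 95 = 665
// beam min-corner = (285, 0, 684)
translate([285, 0, 684]) cube([95, 940, 90]);
translate([0, 45, 0]) rotate([0, atan2(285, 684), 0]) cube([27, 36, 741]);
translate([665, 45, 0]) mirror([1, 0, 0]) rotate([0, atan2(285, 684), 0]) cube([27, 36, 741]);
translate([0, 859, 0]) rotate([0, atan2(285, 684), 0]) cube([27, 36, 741]);
translate([665, 859, 0]) mirror([1, 0, 0]) rotate([0, atan2(285, 684), 0]) cube([27, 36, 741]);


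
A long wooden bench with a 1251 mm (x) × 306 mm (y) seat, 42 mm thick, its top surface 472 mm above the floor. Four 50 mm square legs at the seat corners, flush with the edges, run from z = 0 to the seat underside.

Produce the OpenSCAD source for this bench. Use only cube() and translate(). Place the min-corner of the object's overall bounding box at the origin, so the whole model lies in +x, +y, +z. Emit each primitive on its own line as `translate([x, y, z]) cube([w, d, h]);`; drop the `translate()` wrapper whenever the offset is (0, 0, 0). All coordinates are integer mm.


// leg_h = 472 − 42 = 430
translate([0, 0, 430]) cube([1251, 306, 42]);
cube([50, 50, 430]);
translate([0, 256, 0]) cube([50, 50, 430]);
translate([1201, 0, 0]) cube([50, 50, 430]);
translate([1201, 256, 0]) cube([50, 50, 430]);


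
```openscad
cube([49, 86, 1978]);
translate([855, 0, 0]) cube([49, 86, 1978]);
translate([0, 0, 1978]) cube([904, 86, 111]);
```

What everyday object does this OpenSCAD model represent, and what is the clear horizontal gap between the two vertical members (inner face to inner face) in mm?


A door frame. The clear opening width is 806 mm.

Two 1978 mm tall posts with a header on top — a door frame. The left jamb is 49 mm wide at x = 0; the right jamb starts at x = 855. The clear opening is 855 − 49 = 806 mm.


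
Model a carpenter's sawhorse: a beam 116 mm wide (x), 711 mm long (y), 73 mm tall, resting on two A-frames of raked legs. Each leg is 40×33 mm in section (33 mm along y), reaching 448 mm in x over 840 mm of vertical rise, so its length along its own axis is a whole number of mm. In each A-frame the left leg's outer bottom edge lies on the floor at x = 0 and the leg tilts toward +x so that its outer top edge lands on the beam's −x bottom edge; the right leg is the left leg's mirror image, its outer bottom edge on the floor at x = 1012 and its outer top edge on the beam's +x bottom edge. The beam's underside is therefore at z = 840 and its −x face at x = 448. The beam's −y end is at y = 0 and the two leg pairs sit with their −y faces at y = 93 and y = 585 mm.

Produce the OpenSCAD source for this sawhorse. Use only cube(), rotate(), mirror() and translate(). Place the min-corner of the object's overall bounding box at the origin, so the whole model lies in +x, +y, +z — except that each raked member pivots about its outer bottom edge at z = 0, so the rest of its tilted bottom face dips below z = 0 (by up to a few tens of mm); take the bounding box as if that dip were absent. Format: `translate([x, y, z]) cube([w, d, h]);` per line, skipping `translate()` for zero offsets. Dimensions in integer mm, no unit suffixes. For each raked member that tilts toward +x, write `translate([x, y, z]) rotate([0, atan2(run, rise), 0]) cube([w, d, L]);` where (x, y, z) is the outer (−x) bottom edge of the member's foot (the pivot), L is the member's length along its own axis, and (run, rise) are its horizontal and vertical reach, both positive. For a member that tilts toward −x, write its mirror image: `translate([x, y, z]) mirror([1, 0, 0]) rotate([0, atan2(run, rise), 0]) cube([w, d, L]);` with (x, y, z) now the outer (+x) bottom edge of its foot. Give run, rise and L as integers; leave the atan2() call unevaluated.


translate([448, 0, 840]) cube([116, 711, 73]);
translate([0, 93, 0]) rotate([0, atan2(448, 840), 0]) cube([40, 33, 952]);
translate([1012, 93, 0]) mirror([1, 0, 0]) rotate([0, atan2(448, 840), 0]) cube([40, 33, 952]);
translate([0, 585, 0]) rotate([0, atan2(448, 840), 0]) cube([40, 33, 952]);
translate([1012, 585, 0]) mirror([1, 0, 0]) rotate([0, atan2(448, 840), 0]) cube([40, 33, 952]);


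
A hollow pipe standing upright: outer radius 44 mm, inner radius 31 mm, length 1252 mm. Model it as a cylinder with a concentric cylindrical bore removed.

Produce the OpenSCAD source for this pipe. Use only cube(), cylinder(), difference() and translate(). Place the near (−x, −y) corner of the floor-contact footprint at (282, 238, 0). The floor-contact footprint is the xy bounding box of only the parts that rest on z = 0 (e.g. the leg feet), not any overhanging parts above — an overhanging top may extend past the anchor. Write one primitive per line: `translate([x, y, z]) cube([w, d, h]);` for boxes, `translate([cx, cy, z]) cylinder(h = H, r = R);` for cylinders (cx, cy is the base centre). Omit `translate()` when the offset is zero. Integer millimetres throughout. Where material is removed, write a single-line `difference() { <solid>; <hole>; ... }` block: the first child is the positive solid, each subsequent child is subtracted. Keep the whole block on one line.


difference() { translate([326, 282, 0]) cylinder(h = 1252, r = 44); translate([326, 282, 0]) cylinder(h = 1252, r = 31); }


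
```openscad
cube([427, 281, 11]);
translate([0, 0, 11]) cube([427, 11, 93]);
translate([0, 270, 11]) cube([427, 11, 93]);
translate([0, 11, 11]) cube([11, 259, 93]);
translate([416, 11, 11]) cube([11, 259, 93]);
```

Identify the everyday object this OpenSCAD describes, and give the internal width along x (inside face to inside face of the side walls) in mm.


An open box. The internal width is 405 mm.

A 427×281 base slab with four walls standing on it — an open box. The base is 427 mm wide and the walls are 11 mm thick, so the internal width is 427 − 2 × 11 = 405 mm.


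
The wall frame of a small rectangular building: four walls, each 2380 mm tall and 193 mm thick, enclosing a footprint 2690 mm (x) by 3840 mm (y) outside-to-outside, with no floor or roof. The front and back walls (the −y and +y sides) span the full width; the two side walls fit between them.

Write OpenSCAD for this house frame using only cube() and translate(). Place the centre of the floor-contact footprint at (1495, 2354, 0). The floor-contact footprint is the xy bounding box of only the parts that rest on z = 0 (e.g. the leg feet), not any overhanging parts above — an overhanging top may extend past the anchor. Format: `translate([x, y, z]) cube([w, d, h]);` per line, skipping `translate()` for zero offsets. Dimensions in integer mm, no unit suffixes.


translate([150, 434, 0]) cube([2690, 193, 2380]);
translate([150, 4081, 0]) cube([2690, 193, 2380]);
translate([150, 627, 0]) cube([193, 3454, 2380]);
translate([2647, 627, 0]) cube([193, 3454, 2380]);


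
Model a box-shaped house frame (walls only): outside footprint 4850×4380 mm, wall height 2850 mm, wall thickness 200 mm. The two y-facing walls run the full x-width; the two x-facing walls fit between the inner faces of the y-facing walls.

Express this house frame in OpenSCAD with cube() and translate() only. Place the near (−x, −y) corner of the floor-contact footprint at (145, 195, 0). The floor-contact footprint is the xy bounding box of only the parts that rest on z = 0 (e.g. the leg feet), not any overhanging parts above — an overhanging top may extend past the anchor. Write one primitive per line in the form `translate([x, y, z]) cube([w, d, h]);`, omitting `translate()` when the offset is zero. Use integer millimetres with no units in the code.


translate([145, 195, 0]) cube([4850, 200, 2850]);
translate([145, 4375, 0]) cube([4850, 200, 2850]);
translate([145, 395, 0]) cube([200, 3980, 2850]);
translate([4795, 395, 0]) cube([200, 3980, 2850]);


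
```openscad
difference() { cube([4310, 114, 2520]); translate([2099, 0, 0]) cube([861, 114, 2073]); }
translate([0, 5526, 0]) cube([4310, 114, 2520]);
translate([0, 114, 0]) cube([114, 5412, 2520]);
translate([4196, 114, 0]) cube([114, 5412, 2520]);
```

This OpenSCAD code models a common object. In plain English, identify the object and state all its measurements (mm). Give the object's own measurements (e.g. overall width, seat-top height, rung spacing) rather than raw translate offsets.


A single room: four walls, each 2520 mm tall and 114 mm thick, enclosing an outside footprint 4310×5640 mm (x × y), no floor or roof. The front and back walls (−y and +y sides) run the full x-width; the side walls fit between their inner faces. A door opening 861 mm wide and 2073 mm tall is cut through the front wall from the floor up, its −x edge 2099 mm from the wall's −x end.


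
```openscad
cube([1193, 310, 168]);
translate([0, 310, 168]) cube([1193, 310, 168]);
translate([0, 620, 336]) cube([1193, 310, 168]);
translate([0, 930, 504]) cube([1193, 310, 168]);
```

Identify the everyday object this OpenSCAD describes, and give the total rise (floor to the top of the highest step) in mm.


A staircase. The total rise is 672 mm.

4 identical blocks, each offset up and back from the previous — a staircase. Each step is 168 mm tall and there are 4 of them, so the total rise is 4 × 168 = 672 mm.


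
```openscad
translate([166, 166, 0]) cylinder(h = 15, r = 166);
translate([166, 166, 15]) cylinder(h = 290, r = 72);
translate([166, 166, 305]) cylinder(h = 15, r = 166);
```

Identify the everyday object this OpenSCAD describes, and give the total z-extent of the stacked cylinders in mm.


A spool. The overall height is 320 mm.

Three coaxial cylinders, large–small–large — a spool. Two 15 mm flanges and a 290 mm core give 15 + 290 + 15 = 320 mm.


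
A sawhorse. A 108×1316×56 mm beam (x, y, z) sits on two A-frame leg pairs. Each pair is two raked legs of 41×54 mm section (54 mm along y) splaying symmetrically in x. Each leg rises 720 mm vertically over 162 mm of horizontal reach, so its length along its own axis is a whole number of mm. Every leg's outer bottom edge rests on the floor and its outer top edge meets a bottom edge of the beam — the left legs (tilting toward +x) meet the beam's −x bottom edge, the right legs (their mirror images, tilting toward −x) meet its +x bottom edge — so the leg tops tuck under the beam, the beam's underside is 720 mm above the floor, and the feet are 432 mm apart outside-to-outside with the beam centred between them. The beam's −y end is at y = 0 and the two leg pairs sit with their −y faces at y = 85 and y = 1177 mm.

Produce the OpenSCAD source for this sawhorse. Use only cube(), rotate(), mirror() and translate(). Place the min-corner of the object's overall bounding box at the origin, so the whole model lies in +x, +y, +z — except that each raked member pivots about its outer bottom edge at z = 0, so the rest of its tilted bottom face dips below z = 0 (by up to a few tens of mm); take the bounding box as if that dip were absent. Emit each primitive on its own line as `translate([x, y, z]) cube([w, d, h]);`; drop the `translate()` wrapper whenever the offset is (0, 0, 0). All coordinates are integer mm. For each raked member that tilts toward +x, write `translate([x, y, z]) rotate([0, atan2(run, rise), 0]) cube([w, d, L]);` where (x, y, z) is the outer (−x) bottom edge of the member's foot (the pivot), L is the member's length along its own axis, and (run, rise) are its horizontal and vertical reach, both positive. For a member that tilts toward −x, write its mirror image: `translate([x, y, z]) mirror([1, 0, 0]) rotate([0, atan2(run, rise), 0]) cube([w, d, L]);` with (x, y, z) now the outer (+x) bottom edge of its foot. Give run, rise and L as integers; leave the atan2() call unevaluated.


translate([162, 0, 720]) cube([108, 1316, 56]);
translate([0, 85, 0]) rotate([0, atan2(162, 720), 0]) cube([41, 54, 738]);
translate([432, 85, 0]) mirror([1, 0, 0]) rotate([0, atan2(162, 720), 0]) cube([41, 54, 738]);
translate([0, 1177, 0]) rotate([0, atan2(162, 720), 0]) cube([41, 54, 738]);
translate([432, 1177, 0]) mirror([1, 0, 0]) rotate([0, atan2(162, 720), 0]) cube([41, 54, 738]);


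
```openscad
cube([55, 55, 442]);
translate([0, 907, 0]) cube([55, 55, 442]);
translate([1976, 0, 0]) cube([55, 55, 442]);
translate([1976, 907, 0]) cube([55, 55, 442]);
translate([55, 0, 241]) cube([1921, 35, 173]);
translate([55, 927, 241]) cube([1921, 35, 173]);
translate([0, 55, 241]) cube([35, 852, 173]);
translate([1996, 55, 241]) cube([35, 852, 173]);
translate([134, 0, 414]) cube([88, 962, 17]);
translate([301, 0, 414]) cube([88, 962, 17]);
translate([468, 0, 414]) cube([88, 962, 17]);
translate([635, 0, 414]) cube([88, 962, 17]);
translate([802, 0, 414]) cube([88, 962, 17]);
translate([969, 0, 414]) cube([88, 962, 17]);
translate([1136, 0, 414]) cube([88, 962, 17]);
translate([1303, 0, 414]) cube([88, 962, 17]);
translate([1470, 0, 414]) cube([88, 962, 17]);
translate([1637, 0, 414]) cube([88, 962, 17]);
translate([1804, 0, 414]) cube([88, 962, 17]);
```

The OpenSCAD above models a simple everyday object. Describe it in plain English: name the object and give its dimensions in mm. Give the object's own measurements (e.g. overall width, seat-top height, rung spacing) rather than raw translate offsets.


A bed frame 2031 mm long (x) by 962 mm wide (y). Four 55×55 mm corner posts, 442 mm tall, at the corners of the footprint. Four rails of 35 mm thickness and 173 mm height run between adjacent posts with their undersides at z = 241 mm, their outer faces flush with the outside of the frame (the two x-running rails run between the posts' inner faces; the two y-running rails run between the posts' inner faces). 11 slats, each 88 mm wide (x) and 17 mm thick, lie across the top of the two x-running rails, running the full 962 mm width of the frame in y; along x they sit between the end posts with a 79 mm gap after the −x posts and between neighbouring slats, leaving 84 mm before the +x posts.


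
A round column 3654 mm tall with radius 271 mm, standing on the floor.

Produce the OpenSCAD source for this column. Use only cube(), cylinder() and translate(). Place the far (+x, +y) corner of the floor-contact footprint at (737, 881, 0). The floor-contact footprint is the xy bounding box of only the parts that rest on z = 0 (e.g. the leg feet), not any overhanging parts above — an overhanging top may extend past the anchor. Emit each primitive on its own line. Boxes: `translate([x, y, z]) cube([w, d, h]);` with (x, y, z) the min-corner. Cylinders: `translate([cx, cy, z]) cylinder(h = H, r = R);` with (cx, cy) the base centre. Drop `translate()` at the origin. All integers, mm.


translate([466, 610, 0]) cylinder(h = 3654, r = 271);


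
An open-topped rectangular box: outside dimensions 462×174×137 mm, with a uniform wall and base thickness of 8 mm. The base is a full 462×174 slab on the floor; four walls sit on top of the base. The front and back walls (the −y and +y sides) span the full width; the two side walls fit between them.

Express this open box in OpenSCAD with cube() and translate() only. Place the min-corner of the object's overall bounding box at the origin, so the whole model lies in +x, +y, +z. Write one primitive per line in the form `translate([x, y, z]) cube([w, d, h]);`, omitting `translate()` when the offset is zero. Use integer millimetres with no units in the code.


cube([462, 174, 8]);
translate([0, 0, 8]) cube([462, 8, 129]);
translate([0, 166, 8]) cube([462, 8, 129]);
translate([0, 8, 8]) cube([8, 158, 129]);
translate([454, 8, 8]) cube([8, 158, 129]);


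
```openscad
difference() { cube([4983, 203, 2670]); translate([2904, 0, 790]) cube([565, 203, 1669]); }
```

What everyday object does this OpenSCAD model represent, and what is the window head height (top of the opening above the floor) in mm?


A wall with a window opening. The window head height is 2459 mm.

A wall with a rectangular opening subtracted — a window. Sill at z = 790, opening 1669 mm tall, so the head is at 790 + 1669 = 2459 mm.


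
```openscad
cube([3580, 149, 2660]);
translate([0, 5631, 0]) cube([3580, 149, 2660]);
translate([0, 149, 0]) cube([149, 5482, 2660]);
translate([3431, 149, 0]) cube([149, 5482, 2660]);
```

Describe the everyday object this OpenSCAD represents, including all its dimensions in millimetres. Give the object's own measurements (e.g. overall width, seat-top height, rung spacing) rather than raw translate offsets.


The wall frame of a small rectangular building: four walls, each 2660 mm tall and 149 mm thick, enclosing a footprint 3580 mm (x) by 5780 mm (y) outside-to-outside, with no floor or roof. The front and back walls (the −y and +y sides) span the full width; the two side walls fit between them.


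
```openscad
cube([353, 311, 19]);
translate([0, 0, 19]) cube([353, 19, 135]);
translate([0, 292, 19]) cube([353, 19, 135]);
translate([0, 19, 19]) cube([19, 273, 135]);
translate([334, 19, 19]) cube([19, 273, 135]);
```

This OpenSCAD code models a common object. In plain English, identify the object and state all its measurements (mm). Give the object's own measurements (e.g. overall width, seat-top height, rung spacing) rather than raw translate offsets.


An open-topped rectangular box: outside dimensions 353×311×154 mm, with a uniform wall and base thickness of 19 mm. The base is a full 353×311 slab on the floor; four walls sit on top of the base. The front and back walls (the −y and +y sides) span the full width; the two side walls fit between them.


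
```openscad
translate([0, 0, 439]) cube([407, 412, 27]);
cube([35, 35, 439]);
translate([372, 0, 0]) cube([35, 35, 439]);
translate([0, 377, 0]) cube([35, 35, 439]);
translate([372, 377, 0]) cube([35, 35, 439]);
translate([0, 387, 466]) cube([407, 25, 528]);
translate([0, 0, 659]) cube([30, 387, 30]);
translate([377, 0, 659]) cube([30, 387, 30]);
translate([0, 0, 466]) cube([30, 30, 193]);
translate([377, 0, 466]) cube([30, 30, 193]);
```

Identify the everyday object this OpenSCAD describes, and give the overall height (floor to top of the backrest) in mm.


A chair. The overall height is 994 mm.

A slab on four corner posts with a tall panel at the back — a chair. The seat slab sits at z = 439 with thickness 27, and the 528 mm backrest starts at the seat top, so the overall height is 439 + 27 + 528 = 994 mm.


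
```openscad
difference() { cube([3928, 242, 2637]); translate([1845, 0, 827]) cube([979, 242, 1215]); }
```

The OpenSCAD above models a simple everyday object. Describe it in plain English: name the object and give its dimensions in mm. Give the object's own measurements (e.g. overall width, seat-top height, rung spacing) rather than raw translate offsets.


A wall 3928 mm long (x), 242 mm thick (y), 2637 mm tall, with a rectangular window opening cut through it. The opening is 979 mm wide and 1215 mm tall; its sill is at z = 827 mm and its near (−x) edge is 1845 mm from the wall's −x end. The opening passes through the full wall thickness.


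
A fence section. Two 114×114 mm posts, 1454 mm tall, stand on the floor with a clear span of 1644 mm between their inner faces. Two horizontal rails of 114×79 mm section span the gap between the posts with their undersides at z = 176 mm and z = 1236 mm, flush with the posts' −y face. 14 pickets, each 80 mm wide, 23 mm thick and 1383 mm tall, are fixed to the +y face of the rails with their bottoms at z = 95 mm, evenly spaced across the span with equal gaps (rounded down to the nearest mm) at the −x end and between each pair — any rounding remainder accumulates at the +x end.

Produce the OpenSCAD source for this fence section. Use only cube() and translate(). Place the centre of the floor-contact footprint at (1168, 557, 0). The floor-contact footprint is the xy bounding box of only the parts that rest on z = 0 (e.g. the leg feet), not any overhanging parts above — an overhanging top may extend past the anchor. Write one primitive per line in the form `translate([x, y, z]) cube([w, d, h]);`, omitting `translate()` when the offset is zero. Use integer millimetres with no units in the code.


translate([232, 500, 0]) cube([114, 114, 1454]);
translate([1990, 500, 0]) cube([114, 114, 1454]);
translate([346, 500, 176]) cube([1644, 114, 79]);
translate([346, 500, 1236]) cube([1644, 114, 79]);
translate([380, 614, 95]) cube([80, 23, 1383]);
translate([494, 614, 95]) cube([80, 23, 1383]);
translate([608, 614, 95]) cube([80, 23, 1383]);
translate([722, 614, 95]) cube([80, 23, 1383]);
translate([836, 614, 95]) cube([80, 23, 1383]);
translate([950, 614, 95]) cube([80, 23, 1383]);
translate([1064, 614, 95]) cube([80, 23, 1383]);
translate([1178, 614, 95]) cube([80, 23, 1383]);
translate([1292, 614, 95]) cube([80, 23, 1383]);
translate([1406, 614, 95]) cube([80, 23, 1383]);
translate([1520, 614, 95]) cube([80, 23, 1383]);
translate([1634, 614, 95]) cube([80, 23, 1383]);
translate([1748, 614, 95]) cube([80, 23, 1383]);
translate([1862, 614, 95]) cube([80, 23, 1383]);


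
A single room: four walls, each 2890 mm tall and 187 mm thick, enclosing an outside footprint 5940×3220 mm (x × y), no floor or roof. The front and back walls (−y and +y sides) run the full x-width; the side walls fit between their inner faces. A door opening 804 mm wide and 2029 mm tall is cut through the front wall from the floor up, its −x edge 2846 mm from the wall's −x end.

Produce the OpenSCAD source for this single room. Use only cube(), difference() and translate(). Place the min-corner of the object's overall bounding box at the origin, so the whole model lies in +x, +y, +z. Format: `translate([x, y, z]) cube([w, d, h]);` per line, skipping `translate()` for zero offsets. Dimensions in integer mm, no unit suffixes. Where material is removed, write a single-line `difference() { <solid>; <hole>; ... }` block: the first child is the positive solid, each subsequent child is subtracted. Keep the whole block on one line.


difference() { cube([5940, 187, 2890]); translate([2846, 0, 0]) cube([804, 187, 2029]); }
translate([0, 3033, 0]) cube([5940, 187, 2890]);
translate([0, 187, 0]) cube([187, 2846, 2890]);
translate([5753, 187, 0]) cube([187, 2846, 2890]);


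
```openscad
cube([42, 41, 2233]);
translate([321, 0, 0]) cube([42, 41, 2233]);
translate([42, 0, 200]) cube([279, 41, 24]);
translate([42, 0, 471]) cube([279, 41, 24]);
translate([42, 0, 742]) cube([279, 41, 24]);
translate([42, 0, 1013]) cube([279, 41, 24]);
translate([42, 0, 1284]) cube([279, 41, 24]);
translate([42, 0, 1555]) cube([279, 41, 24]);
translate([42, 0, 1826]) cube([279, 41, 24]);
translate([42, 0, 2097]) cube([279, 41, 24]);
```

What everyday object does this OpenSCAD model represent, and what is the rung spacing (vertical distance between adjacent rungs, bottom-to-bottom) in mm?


A ladder. The rung spacing is 271 mm.

Two tall 42×41 posts with 8 short bars between them — a ladder. Adjacent rungs sit at z = 200 and z = 471, so the spacing is 471 − 200 = 271 mm.


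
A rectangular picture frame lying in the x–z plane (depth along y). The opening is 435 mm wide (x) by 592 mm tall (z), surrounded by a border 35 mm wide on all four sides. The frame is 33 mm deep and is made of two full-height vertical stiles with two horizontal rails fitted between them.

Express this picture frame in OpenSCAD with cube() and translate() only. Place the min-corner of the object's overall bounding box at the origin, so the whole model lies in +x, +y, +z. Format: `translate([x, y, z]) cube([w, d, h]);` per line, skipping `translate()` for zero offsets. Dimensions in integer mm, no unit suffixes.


cube([35, 33, 662]);
translate([470, 0, 0]) cube([35, 33, 662]);
translate([35, 0, 0]) cube([435, 33, 35]);
translate([35, 0, 627]) cube([435, 33, 35]);


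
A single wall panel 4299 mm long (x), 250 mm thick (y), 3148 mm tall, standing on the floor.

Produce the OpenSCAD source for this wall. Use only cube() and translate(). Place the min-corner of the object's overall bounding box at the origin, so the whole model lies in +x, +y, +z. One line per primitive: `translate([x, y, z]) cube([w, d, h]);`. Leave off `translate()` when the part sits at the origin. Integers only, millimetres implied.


cube([4299, 250, 3148]);


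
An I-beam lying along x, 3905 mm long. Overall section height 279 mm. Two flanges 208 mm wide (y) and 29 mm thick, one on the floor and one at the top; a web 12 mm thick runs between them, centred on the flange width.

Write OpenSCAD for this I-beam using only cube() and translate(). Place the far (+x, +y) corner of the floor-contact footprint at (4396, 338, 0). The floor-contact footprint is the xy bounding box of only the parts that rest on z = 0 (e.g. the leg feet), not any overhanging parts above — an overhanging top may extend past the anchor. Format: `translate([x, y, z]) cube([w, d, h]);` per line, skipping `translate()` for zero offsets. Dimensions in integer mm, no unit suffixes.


translate([491, 130, 0]) cube([3905, 208, 29]);
translate([491, 228, 29]) cube([3905, 12, 221]);
translate([491, 130, 250]) cube([3905, 208, 29]);


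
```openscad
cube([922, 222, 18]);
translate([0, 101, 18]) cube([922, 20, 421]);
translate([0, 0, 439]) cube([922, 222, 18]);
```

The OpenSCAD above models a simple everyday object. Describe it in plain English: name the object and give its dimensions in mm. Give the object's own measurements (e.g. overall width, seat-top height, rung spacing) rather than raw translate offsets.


An I-beam lying along x, 922 mm long. Overall section height 457 mm. Two flanges 222 mm wide (y) and 18 mm thick, one on the floor and one at the top; a web 20 mm thick runs between them, centred on the flange width.


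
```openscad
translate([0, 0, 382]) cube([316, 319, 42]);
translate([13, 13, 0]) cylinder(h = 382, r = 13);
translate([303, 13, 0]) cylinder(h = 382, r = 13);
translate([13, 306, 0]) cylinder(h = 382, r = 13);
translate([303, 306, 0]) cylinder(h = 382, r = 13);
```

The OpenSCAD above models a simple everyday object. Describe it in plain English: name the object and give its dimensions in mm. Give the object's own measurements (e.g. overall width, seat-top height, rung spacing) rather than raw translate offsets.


A four-legged stool. The seat is a 316×319×42 mm slab whose top surface is at z = 424 mm; four round legs, each 26 mm in diameter, run from the floor (z = 0) to the underside of the seat, each leg's axis is inset half a diameter from the nearest pair of seat edges (so the leg's bounding box is flush with the corner).


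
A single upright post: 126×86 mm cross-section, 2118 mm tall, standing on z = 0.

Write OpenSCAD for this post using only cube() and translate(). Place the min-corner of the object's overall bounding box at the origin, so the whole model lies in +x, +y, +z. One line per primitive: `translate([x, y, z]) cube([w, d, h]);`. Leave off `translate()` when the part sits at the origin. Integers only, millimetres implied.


cube([126, 86, 2118]);


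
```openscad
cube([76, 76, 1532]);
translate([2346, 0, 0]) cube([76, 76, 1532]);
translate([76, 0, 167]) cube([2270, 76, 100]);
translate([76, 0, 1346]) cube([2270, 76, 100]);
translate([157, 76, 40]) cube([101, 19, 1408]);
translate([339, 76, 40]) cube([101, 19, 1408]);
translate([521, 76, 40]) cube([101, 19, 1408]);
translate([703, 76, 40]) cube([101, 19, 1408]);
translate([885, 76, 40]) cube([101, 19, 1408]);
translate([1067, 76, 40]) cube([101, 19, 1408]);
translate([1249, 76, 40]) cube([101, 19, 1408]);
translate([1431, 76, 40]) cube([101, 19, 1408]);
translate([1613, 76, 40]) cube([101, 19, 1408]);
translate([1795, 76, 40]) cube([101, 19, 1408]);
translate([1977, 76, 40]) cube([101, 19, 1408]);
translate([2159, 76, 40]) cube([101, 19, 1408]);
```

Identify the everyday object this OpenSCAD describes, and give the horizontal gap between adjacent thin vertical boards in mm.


A fence section. The picket gap is 81 mm.

Two posts, two rails, 12 pickets — a fence section. Span 2270 mm holds 12 pickets of 101 mm with 13 equal gaps: ⌊(2270 − 12·101) / 13⌋ = 81 mm.


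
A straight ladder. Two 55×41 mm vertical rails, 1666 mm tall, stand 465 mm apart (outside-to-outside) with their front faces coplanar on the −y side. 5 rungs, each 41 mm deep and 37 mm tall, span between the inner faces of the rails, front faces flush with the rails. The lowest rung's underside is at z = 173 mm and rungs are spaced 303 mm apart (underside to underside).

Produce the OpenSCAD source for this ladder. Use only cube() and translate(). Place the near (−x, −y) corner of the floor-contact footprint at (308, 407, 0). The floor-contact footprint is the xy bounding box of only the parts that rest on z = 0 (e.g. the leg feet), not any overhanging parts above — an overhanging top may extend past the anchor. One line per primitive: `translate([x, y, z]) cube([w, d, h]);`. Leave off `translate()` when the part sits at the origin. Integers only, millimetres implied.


translate([308, 407, 0]) cube([55, 41, 1666]);
translate([718, 407, 0]) cube([55, 41, 1666]);
translate([363, 407, 173]) cube([355, 41, 37]);
translate([363, 407, 476]) cube([355, 41, 37]);
translate([363, 407, 779]) cube([355, 41, 37]);
translate([363, 407, 1082]) cube([355, 41, 37]);
translate([363, 407, 1385]) cube([355, 41, 37]);


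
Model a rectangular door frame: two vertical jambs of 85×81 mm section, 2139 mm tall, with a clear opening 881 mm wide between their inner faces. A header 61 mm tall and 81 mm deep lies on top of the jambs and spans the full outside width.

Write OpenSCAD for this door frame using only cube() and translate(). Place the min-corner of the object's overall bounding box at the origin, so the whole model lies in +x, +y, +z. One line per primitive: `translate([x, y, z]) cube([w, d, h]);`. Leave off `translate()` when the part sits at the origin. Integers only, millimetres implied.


cube([85, 81, 2139]);
translate([966, 0, 0]) cube([85, 81, 2139]);
translate([0, 0, 2139]) cube([1051, 81, 61]);


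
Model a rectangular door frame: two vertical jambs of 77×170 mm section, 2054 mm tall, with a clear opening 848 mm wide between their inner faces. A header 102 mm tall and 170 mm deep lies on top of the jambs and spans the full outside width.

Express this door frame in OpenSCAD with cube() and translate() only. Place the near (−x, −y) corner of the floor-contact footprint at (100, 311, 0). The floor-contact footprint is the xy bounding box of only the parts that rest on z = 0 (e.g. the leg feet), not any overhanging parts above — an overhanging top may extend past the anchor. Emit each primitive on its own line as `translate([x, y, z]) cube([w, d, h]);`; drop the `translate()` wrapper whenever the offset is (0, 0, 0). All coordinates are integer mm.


translate([100, 311, 0]) cube([77, 170, 2054]);
translate([1025, 311, 0]) cube([77, 170, 2054]);
translate([100, 311, 2054]) cube([1002, 170, 102]);


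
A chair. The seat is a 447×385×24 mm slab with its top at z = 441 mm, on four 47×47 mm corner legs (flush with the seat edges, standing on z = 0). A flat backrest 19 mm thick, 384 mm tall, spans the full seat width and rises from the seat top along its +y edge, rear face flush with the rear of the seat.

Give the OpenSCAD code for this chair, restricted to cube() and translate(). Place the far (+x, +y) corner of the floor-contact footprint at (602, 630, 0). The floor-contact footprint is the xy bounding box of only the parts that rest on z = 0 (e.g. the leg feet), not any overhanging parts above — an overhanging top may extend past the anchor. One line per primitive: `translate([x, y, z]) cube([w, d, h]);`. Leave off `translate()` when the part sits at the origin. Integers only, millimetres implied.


translate([155, 245, 417]) cube([447, 385, 24]);
translate([155, 245, 0]) cube([47, 47, 417]);
translate([555, 245, 0]) cube([47, 47, 417]);
translate([155, 583, 0]) cube([47, 47, 417]);
translate([555, 583, 0]) cube([47, 47, 417]);
translate([155, 611, 441]) cube([447, 19, 384]);


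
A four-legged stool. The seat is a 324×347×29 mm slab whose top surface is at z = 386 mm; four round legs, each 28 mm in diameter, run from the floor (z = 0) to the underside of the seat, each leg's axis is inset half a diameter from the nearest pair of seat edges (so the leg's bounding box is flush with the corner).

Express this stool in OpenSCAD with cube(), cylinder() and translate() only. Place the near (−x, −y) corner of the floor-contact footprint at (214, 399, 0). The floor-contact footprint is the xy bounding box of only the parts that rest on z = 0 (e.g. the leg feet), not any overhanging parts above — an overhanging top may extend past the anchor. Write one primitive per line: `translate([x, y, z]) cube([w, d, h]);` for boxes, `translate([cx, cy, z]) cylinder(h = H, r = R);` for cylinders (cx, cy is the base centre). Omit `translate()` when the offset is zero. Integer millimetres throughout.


translate([214, 399, 357]) cube([324, 347, 29]);
translate([228, 413, 0]) cylinder(h = 357, r = 14);
translate([524, 413, 0]) cylinder(h = 357, r = 14);
translate([228, 732, 0]) cylinder(h = 357, r = 14);
translate([524, 732, 0]) cylinder(h = 357, r = 14);


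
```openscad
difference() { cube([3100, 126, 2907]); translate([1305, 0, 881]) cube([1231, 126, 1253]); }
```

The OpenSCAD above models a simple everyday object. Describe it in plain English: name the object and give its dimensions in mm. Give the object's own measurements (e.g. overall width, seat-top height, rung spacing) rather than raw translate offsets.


A wall 3100 mm long (x), 126 mm thick (y), 2907 mm tall, with a rectangular window opening cut through it. The opening is 1231 mm wide and 1253 mm tall; its sill is at z = 881 mm and its near (−x) edge is 1305 mm from the wall's −x end. The opening passes through the full wall thickness.


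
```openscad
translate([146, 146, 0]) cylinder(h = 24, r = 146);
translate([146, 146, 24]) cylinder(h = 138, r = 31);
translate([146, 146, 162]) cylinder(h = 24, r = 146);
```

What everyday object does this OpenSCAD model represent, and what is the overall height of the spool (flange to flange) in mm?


A spool. The overall height is 186 mm.

Three coaxial cylinders, large–small–large — a spool. Two 24 mm flanges and a 138 mm core give 24 + 138 + 24 = 186 mm.


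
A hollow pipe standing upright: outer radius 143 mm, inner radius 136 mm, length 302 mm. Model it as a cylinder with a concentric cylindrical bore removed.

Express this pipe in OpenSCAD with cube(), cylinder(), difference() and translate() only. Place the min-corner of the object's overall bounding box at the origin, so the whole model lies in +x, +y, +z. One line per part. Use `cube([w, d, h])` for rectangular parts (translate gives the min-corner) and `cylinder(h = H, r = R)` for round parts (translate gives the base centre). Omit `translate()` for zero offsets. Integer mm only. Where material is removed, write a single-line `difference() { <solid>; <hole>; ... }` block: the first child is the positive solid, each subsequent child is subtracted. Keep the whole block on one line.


difference() { translate([143, 143, 0]) cylinder(h = 302, r = 143); translate([143, 143, 0]) cylinder(h = 302, r = 136); }


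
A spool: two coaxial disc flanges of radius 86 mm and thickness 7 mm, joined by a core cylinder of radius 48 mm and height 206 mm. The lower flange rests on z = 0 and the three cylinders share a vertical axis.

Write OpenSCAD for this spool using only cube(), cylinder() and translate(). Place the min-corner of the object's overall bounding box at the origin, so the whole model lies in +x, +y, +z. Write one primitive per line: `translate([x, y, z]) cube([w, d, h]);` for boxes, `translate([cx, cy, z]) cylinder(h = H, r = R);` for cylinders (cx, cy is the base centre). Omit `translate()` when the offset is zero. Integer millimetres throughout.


translate([86, 86, 0]) cylinder(h = 7, r = 86);
translate([86, 86, 7]) cylinder(h = 206, r = 48);
translate([86, 86, 213]) cylinder(h = 7, r = 86);


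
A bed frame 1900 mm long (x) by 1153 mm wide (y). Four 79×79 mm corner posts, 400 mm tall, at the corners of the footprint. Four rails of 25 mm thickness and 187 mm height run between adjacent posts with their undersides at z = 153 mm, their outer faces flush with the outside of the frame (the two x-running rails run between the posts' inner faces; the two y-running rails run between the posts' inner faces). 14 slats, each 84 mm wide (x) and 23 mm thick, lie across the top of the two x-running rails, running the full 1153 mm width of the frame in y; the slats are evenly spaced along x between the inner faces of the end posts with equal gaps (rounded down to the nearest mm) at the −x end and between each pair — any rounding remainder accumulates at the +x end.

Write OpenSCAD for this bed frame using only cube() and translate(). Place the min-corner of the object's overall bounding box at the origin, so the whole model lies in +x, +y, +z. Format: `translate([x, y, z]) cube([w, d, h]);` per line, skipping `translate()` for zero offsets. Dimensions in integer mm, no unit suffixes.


cube([79, 79, 400]);
translate([0, 1074, 0]) cube([79, 79, 400]);
translate([1821, 0, 0]) cube([79, 79, 400]);
translate([1821, 1074, 0]) cube([79, 79, 400]);
translate([79, 0, 153]) cube([1742, 25, 187]);
translate([79, 1128, 153]) cube([1742, 25, 187]);
translate([0, 79, 153]) cube([25, 995, 187]);
translate([1875, 79, 153]) cube([25, 995, 187]);
translate([116, 0, 340]) cube([84, 1153, 23]);
translate([237, 0, 340]) cube([84, 1153, 23]);
translate([358, 0, 340]) cube([84, 1153, 23]);
translate([479, 0, 340]) cube([84, 1153, 23]);
translate([600, 0, 340]) cube([84, 1153, 23]);
translate([721, 0, 340]) cube([84, 1153, 23]);
translate([842, 0, 340]) cube([84, 1153, 23]);
translate([963, 0, 340]) cube([84, 1153, 23]);
translate([1084, 0, 340]) cube([84, 1153, 23]);
translate([1205, 0, 340]) cube([84, 1153, 23]);
translate([1326, 0, 340]) cube([84, 1153, 23]);
translate([1447, 0, 340]) cube([84, 1153, 23]);
translate([1568, 0, 340]) cube([84, 1153, 23]);
translate([1689, 0, 340]) cube([84, 1153, 23]);
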